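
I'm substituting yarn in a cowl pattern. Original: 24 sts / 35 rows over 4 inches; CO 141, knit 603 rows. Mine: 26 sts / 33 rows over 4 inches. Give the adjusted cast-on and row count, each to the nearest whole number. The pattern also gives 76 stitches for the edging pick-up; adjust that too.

Stitches: 141 × 26/24 = 152.75 → 153.
Rows: 603 × 33/35 = 568.54 → 569.
edging pick-up: 76 × 26/24 = 82.33 → 82.

Cast on 153 stitches; work 569 rows; edging pick-up 82 stitches.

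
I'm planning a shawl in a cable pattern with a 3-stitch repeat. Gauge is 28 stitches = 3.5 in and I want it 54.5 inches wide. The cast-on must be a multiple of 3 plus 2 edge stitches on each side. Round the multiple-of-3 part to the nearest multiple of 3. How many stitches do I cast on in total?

Cast on 436 stitches.

28 / 3.5 = 8 sts per inch.
54.5 × 8 = 436.00 sts.
Less 4 edge sts → 432.00 for the repeat.
Nearest multiple of 3: 432.
Add back 4 edge sts → 436.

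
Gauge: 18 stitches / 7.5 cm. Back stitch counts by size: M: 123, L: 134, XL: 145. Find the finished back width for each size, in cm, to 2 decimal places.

18/7.5 = 2.4 sts per cm.
M: 123 / 2.4 = 51.250 → 51.25 cm.
L: 134 / 2.4 = 55.833 → 55.83 cm.
XL: 145 / 2.4 = 60.417 → 60.42 cm.

M 51.25 cm; L 55.83 cm; XL 60.42 cm.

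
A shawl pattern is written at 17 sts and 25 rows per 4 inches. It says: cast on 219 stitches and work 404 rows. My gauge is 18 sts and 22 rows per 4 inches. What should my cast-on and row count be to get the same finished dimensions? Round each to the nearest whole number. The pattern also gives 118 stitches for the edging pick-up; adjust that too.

Stitches: 219 × 18/17 = 231.88 → 232.
Rows: 404 × 22/25 = 355.52 → 356.
edging pick-up: 118 × 18/17 = 124.94 → 125.

Cast on 232 stitches; work 356 rows; edging pick-up 125 stitches.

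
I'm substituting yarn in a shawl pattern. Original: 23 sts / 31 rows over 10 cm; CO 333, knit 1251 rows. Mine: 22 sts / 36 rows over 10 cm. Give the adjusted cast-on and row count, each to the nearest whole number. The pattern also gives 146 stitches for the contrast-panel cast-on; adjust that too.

Stitches: 333 × 22/23 = 318.52 → 319.
Rows: 1251 × 36/31 = 1452.77 → 1453.
contrast-panel cast-on: 146 × 22/23 = 139.65 → 140.

Cast on 319 stitches; work 1453 rows; contrast-panel cast-on 140 stitches.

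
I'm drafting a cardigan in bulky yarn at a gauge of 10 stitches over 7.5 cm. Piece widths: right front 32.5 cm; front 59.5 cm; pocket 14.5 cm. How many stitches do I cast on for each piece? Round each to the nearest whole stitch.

right front 43; front 79; pocket 19.

Rate = 10/7.5 = 1.333 sts per cm.
right front: 32.5 × 1.333 = 43.33 → 43.
front: 59.5 × 1.333 = 79.33 → 79.
pocket: 14.5 × 1.333 = 19.33 → 19.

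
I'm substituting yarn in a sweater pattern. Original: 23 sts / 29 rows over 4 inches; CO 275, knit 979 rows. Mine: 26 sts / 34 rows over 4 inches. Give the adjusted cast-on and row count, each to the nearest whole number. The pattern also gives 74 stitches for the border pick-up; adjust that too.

Cast on 311 stitches; work 1148 rows; border pick-up 84 stitches.

Stitches: 275 × 26/23 = 310.87 → 311.
Rows: 979 × 34/29 = 1147.79 → 1148.
border pick-up: 74 × 26/23 = 83.65 → 84.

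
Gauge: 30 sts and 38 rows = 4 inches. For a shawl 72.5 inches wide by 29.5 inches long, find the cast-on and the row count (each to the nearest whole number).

Cast on 544 stitches and work 280 rows.

Stitch gauge = 30/4 = 7.5 sts/in; 72.5 × 7.5 = 543.75 → 544 sts.
Row gauge = 38/4 = 9.5 rows/in; 29.5 × 9.5 = 280.25 → 280 rows.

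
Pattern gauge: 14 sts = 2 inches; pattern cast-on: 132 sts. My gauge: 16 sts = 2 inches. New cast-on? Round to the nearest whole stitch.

151 stitches.

Scale factor = 16 / 14 = 1.143.
132 × 16 / 14 = 150.86 sts.
→ 151 sts.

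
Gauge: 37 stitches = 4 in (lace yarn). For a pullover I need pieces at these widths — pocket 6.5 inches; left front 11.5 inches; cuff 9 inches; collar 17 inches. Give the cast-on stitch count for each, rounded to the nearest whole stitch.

pocket 60; left front 106; cuff 83; collar 157.

Rate = 37/4 = 9.25 sts per in.
pocket: 6.5 × 9.25 = 60.12 → 60.
left front: 11.5 × 9.25 = 106.38 → 106.
cuff: 9 × 9.25 = 83.25 → 83.
collar: 17 × 9.25 = 157.25 → 157.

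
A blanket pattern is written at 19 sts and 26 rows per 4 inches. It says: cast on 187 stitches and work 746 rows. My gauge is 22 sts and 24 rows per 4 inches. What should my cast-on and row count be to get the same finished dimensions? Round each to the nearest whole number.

Stitches: 187 × 22/19 = 216.53 → 217.
Rows: 746 × 24/26 = 688.62 → 689.

Cast on 217 stitches; work 689 rows.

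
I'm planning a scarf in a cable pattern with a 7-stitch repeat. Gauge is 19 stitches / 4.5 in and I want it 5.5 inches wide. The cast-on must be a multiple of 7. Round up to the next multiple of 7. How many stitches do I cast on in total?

19 / 4.5 = 4.222 sts per inch.
5.5 × 4.222 = 23.22 sts.
Next multiple of 7: 28.

Cast on 28 stitches.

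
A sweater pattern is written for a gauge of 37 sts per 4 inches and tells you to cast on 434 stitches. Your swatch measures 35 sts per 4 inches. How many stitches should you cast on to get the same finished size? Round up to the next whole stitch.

CO 411 sts.

Scale factor = 35 / 37 = 0.946.
434 × 35 / 37 = 410.54 sts.
→ 411 sts.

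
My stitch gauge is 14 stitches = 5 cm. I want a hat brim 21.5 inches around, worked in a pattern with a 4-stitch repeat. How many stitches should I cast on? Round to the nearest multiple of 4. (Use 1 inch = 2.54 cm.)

21.5 in = 21.5 × 2.54 = 54.61 cm.
14 / 5 = 2.8 sts/cm.
54.61 × 2.8 = 152.91 sts.
→ 152.

CO 152 sts.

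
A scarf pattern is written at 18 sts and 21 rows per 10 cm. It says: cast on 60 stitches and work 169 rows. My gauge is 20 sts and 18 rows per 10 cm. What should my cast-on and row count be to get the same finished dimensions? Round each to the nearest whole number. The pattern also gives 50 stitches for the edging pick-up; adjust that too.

Stitches: 60 × 20/18 = 66.67 → 67.
Rows: 169 × 18/21 = 144.86 → 145.
edging pick-up: 50 × 20/18 = 55.56 → 56.

Cast on 67 stitches; work 145 rows; edging pick-up 56 stitches.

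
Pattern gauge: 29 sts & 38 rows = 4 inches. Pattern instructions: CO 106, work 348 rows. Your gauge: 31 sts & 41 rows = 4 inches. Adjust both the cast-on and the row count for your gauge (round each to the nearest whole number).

Stitches: 106 × 31/29 = 113.31 → 113.
Rows: 348 × 41/38 = 375.47 → 375.

Cast on 113 stitches; work 375 rows.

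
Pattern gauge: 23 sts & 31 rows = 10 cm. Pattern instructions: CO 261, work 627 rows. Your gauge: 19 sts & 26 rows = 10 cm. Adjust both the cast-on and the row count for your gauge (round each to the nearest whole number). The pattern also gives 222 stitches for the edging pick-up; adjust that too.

Stitches: 261 × 19/23 = 215.61 → 216.
Rows: 627 × 26/31 = 525.87 → 526.
edging pick-up: 222 × 19/23 = 183.39 → 183.

Cast on 216 stitches; work 526 rows; edging pick-up 183 stitches.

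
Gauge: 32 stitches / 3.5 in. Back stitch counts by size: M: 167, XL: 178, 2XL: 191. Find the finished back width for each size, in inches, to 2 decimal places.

32/3.5 = 9.143 sts per in.
M: 167 / 9.143 = 18.266 → 18.27 in.
XL: 178 / 9.143 = 19.469 → 19.47 in.
2XL: 191 / 9.143 = 20.891 → 20.89 in.

M 18.27 inches; XL 19.47 inches; 2XL 20.89 inches.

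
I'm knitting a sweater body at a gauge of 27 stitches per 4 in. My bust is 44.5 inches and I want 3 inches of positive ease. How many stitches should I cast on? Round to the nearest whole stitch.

Finished = 44.5 + 3 = 47.5 in.
27 / 4 = 6.75 sts per inch.
47.50 × 6.75 = 320.62 sts.
→ 321 sts.

Cast on 321 stitches.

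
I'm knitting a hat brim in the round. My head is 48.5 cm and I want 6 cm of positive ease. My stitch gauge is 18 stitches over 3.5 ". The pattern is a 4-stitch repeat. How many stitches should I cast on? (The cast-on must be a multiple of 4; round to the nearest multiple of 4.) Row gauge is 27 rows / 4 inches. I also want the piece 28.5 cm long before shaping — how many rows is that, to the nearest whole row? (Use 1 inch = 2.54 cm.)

Finished = 48.5 + 6 = 54.5 cm.
54.5 cm × 1/2.54 = 21.46 inches.
18/3.5 = 5.143 sts per in; 21.46 × 5.143 = 110.35 sts.
Nearest multiple of 4 → 112.
28.5 cm = 11.22 inches; × 6.75 = 75.74 → 76 rows.

Cast on 112 stitches; work 76 rows.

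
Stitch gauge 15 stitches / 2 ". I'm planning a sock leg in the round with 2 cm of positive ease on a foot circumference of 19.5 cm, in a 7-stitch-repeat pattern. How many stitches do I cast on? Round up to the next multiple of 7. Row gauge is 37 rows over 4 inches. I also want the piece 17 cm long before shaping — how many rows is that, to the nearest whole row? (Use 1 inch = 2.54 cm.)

Finished = 19.5 + 2 = 21.5 cm.
21.5 cm × 1/2.54 = 8.46 inches.
15/2 = 7.5 sts per in; 8.46 × 7.5 = 63.48 sts.
Next multiple of 7 → 70.
17 cm = 6.69 inches; × 9.25 = 61.91 → 62 rows.

Cast on 70 stitches; work 62 rows.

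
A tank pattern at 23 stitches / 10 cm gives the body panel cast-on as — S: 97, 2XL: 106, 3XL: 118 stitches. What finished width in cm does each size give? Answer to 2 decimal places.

23/10 = 2.3 sts per cm.
S: 97 / 2.3 = 42.174 → 42.17 cm.
2XL: 106 / 2.3 = 46.087 → 46.09 cm.
3XL: 118 / 2.3 = 51.304 → 51.30 cm.

S 42.17 cm; 2XL 46.09 cm; 3XL 51.30 cm.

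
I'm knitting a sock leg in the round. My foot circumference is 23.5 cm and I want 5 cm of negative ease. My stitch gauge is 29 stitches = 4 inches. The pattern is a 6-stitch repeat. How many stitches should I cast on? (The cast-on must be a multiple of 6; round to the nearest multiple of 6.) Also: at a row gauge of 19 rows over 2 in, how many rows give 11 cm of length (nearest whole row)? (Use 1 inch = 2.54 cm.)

Cast on 54 stitches; work 41 rows.

Finished = 23.5 − 5 = 18.5 cm.
18.5 cm × 1/2.54 = 7.28 inches.
29/4 = 7.25 sts per in; 7.28 × 7.25 = 52.81 sts.
Nearest multiple of 6 → 54.
11 cm = 4.33 inches; × 9.5 = 41.14 → 41 rows.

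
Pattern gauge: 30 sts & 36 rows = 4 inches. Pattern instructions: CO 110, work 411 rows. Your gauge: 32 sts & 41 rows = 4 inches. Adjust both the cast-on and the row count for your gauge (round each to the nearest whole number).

Cast on 117 stitches; work 468 rows.

Stitches: 110 × 32/30 = 117.33 → 117.
Rows: 411 × 41/36 = 468.08 → 468.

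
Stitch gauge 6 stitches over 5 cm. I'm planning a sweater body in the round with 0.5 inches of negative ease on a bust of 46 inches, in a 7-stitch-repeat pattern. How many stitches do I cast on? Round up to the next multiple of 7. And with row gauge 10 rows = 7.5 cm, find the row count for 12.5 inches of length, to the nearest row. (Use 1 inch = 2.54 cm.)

Finished = 46 − 0.5 = 45.5 inches.
45.5 inches × 2.54 = 115.57 cm.
6/5 = 1.2 sts per cm; 115.57 × 1.2 = 138.68 sts.
Next multiple of 7 → 140.
12.5 inches = 31.75 cm; × 1.333 = 42.33 → 42 rows.

Cast on 140 stitches; work 42 rows.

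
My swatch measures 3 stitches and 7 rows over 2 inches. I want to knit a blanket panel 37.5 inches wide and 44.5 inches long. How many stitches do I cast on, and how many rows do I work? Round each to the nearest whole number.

Cast on 56 stitches and work 156 rows.

Stitch gauge = 3/2 = 1.5 sts/in; 37.5 × 1.5 = 56.25 → 56 sts.
Row gauge = 7/2 = 3.5 rows/in; 44.5 × 3.5 = 155.75 → 156 rows.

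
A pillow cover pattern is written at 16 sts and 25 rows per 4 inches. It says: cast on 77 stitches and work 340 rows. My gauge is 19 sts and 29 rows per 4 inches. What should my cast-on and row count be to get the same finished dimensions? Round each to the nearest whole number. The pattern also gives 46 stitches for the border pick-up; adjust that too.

Stitches: 77 × 19/16 = 91.44 → 91.
Rows: 340 × 29/25 = 394.40 → 394.
border pick-up: 46 × 19/16 = 54.62 → 55.

Cast on 91 stitches; work 394 rows; border pick-up 55 stitches.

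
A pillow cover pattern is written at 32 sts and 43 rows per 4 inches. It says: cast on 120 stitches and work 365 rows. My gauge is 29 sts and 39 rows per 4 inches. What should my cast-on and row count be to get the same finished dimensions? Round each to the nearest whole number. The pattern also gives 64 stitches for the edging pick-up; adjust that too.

Cast on 109 stitches; work 331 rows; edging pick-up 58 stitches.

Stitches: 120 × 29/32 = 108.75 → 109.
Rows: 365 × 39/43 = 331.05 → 331.
edging pick-up: 64 × 29/32 = 58.00 → 58.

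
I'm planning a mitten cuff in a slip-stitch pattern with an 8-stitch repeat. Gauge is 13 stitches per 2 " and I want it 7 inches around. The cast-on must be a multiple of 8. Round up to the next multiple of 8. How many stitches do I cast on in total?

CO 48 sts.

13 / 2 = 6.5 sts per inch.
7 × 6.5 = 45.50 sts.
Next multiple of 8: 48.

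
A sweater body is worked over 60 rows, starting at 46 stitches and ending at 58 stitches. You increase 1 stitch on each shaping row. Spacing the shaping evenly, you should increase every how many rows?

Stitches to add: |58 − 46| = 12.
Shaping rows needed: 12 / 1 = 12.
60 rows / 12 = every 5 rows.

Increase every 5th row.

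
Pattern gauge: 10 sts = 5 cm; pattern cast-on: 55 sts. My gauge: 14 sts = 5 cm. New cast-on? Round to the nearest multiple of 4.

CO 76 sts.

Scale factor = 14 / 10 = 1.400.
55 × 14 / 10 = 77.00 sts.
→ 76 sts.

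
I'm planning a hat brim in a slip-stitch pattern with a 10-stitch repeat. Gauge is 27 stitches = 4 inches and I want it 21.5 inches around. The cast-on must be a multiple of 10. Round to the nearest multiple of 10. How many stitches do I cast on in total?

27 / 4 = 6.75 sts per inch.
21.5 × 6.75 = 145.12 sts.
Nearest multiple of 10: 150.

Cast on 150 stitches.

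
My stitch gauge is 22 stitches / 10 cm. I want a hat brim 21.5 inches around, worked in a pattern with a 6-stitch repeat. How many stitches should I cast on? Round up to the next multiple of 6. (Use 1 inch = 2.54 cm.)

126 stitches.

21.5 in = 21.5 × 2.54 = 54.61 cm.
22 / 10 = 2.2 sts/cm.
54.61 × 2.2 = 120.14 sts.
→ 126.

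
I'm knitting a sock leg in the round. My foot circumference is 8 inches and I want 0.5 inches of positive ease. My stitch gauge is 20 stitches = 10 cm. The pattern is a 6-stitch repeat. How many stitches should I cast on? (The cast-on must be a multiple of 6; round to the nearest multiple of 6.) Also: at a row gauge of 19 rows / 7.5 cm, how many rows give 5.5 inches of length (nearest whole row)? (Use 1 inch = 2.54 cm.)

Cast on 42 stitches; work 35 rows.

Finished = 8 + 0.5 = 8.5 inches.
8.5 inches × 2.54 = 21.59 cm.
20/10 = 2 sts per cm; 21.59 × 2 = 43.18 sts.
Nearest multiple of 6 → 42.
5.5 inches = 13.97 cm; × 2.533 = 35.39 → 35 rows.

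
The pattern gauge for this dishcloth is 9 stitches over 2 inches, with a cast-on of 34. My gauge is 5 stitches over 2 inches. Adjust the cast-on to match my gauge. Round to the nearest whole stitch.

19 stitches.

Scale factor = 5 / 9 = 0.556.
34 × 5 / 9 = 18.89 sts.
→ 19 sts.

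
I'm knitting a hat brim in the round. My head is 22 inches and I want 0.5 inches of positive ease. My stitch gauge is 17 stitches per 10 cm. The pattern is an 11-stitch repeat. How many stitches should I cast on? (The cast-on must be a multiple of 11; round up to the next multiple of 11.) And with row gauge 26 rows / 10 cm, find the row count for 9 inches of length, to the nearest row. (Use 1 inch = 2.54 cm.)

Cast on 99 stitches; work 59 rows.

Finished = 22 + 0.5 = 22.5 inches.
22.5 inches × 2.54 = 57.15 cm.
17/10 = 1.7 sts per cm; 57.15 × 1.7 = 97.16 sts.
Next multiple of 11 → 99.
9 inches = 22.86 cm; × 2.6 = 59.44 → 59 rows.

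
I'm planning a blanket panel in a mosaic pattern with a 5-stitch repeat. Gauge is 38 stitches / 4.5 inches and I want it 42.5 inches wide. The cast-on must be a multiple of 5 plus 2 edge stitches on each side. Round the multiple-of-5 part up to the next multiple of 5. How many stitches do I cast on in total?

359 stitches.

38 / 4.5 = 8.444 sts per inch.
42.5 × 8.444 = 358.89 sts.
Less 4 edge sts → 354.89 for the repeat.
Next multiple of 5: 355.
Add back 4 edge sts → 359.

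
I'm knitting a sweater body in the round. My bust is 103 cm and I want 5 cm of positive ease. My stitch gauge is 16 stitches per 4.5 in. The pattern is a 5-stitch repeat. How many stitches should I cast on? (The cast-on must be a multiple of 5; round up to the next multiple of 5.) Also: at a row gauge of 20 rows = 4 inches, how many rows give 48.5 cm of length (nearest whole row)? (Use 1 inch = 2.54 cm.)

Finished = 103 + 5 = 108 cm.
108 cm × 1/2.54 = 42.52 inches.
16/4.5 = 3.556 sts per in; 42.52 × 3.556 = 151.18 sts.
Next multiple of 5 → 155.
48.5 cm = 19.09 inches; × 5 = 95.47 → 95 rows.

Cast on 155 stitches; work 95 rows.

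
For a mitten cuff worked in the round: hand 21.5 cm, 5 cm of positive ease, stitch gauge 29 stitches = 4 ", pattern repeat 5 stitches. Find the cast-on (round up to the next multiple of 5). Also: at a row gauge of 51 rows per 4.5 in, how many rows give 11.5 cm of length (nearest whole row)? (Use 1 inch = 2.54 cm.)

Finished = 21.5 + 5 = 26.5 cm.
26.5 cm × 1/2.54 = 10.43 inches.
29/4 = 7.25 sts per in; 10.43 × 7.25 = 75.64 sts.
Next multiple of 5 → 80.
11.5 cm = 4.53 inches; × 11.333 = 51.31 → 51 rows.

Cast on 80 stitches; work 51 rows.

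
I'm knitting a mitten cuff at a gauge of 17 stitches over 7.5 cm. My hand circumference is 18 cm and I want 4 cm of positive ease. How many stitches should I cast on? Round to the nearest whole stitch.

CO 50 sts.

Finished = 18 + 4 = 22 cm.
17 / 7.5 = 2.267 sts per cm.
22.00 × 2.267 = 49.87 sts.
→ 50 sts.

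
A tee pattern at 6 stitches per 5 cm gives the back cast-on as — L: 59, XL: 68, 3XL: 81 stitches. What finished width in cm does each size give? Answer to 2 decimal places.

6/5 = 1.2 sts per cm.
L: 59 / 1.2 = 49.167 → 49.17 cm.
XL: 68 / 1.2 = 56.667 → 56.67 cm.
3XL: 81 / 1.2 = 67.500 → 67.50 cm.

L 49.17 cm; XL 56.67 cm; 3XL 67.50 cm.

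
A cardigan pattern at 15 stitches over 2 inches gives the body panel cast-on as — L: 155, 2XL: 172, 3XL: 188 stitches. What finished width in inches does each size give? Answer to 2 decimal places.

L 20.67 inches; 2XL 22.93 inches; 3XL 25.07 inches.

15/2 = 7.5 sts per in.
L: 155 / 7.5 = 20.667 → 20.67 in.
2XL: 172 / 7.5 = 22.933 → 22.93 in.
3XL: 188 / 7.5 = 25.067 → 25.07 in.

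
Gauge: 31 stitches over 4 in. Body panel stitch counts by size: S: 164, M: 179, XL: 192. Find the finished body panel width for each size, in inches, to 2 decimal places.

31/4 = 7.75 sts per in.
S: 164 / 7.75 = 21.161 → 21.16 in.
M: 179 / 7.75 = 23.097 → 23.10 in.
XL: 192 / 7.75 = 24.774 → 24.77 in.

S 21.16 inches; M 23.10 inches; XL 24.77 inches.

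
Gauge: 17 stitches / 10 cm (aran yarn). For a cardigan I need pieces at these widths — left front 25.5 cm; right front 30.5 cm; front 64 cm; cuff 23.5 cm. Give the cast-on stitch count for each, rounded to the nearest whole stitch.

Rate = 17/10 = 1.7 sts per cm.
left front: 25.5 × 1.7 = 43.35 → 43.
right front: 30.5 × 1.7 = 51.85 → 52.
front: 64 × 1.7 = 108.80 → 109.
cuff: 23.5 × 1.7 = 39.95 → 40.

left front 43; right front 52; front 109; cuff 40.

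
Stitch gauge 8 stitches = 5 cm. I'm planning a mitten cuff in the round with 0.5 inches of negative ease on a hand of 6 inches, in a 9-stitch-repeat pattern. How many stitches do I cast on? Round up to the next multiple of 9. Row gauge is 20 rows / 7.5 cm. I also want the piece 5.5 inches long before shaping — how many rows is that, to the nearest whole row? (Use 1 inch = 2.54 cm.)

Finished = 6 − 0.5 = 5.5 inches.
5.5 inches × 2.54 = 13.97 cm.
8/5 = 1.6 sts per cm; 13.97 × 1.6 = 22.35 sts.
Next multiple of 9 → 27.
5.5 inches = 13.97 cm; × 2.667 = 37.25 → 37 rows.

Cast on 27 stitches; work 37 rows.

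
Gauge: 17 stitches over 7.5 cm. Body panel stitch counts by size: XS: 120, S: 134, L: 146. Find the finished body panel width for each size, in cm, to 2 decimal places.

17/7.5 = 2.267 sts per cm.
XS: 120 / 2.267 = 52.941 → 52.94 cm.
S: 134 / 2.267 = 59.118 → 59.12 cm.
L: 146 / 2.267 = 64.412 → 64.41 cm.

XS 52.94 cm; S 59.12 cm; L 64.41 cm.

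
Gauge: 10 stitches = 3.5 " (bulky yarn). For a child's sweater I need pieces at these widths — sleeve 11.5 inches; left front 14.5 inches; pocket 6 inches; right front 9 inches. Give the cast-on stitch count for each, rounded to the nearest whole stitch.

Rate = 10/3.5 = 2.857 sts per in.
sleeve: 11.5 × 2.857 = 32.86 → 33.
left front: 14.5 × 2.857 = 41.43 → 41.
pocket: 6 × 2.857 = 17.14 → 17.
right front: 9 × 2.857 = 25.71 → 26.

sleeve 33; left front 41; pocket 17; right front 26.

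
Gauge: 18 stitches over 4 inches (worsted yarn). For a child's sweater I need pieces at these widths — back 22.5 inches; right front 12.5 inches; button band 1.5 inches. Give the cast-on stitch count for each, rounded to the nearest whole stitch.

Rate = 18/4 = 4.5 sts per in.
back: 22.5 × 4.5 = 101.25 → 101.
right front: 12.5 × 4.5 = 56.25 → 56.
button band: 1.5 × 4.5 = 6.75 → 7.

back 101; right front 56; button band 7.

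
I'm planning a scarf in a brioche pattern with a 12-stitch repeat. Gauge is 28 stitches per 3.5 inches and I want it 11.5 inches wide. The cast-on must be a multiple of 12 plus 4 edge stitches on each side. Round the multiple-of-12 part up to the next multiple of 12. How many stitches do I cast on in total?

92 stitches.

28 / 3.5 = 8 sts per inch.
11.5 × 8 = 92.00 sts.
Less 8 edge sts → 84.00 for the repeat.
Next multiple of 12: 84.
Add back 8 edge sts → 92.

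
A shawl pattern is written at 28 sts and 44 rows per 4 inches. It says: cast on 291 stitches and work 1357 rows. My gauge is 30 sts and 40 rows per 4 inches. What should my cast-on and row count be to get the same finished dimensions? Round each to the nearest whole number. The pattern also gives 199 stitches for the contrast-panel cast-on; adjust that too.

Cast on 312 stitches; work 1234 rows; contrast-panel cast-on 213 stitches.

Stitches: 291 × 30/28 = 311.79 → 312.
Rows: 1357 × 40/44 = 1233.64 → 1234.
contrast-panel cast-on: 199 × 30/28 = 213.21 → 213.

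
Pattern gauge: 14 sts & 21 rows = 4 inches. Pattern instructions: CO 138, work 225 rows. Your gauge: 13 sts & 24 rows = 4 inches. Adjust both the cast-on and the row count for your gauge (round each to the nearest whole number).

Cast on 128 stitches; work 257 rows.

Stitches: 138 × 13/14 = 128.14 → 128.
Rows: 225 × 24/21 = 257.14 → 257.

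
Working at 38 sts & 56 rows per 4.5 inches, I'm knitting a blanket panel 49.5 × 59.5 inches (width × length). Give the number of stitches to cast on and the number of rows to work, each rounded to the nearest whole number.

Cast on 418 stitches and work 740 rows.

Stitch gauge = 38/4.5 = 8.444 sts/in; 49.5 × 8.444 = 418.00 → 418 sts.
Row gauge = 56/4.5 = 12.444 rows/in; 59.5 × 12.444 = 740.44 → 740 rows.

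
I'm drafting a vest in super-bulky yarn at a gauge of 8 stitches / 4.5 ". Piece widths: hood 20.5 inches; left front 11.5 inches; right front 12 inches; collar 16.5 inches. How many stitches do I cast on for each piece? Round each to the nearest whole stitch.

hood 36; left front 20; right front 21; collar 29.

Rate = 8/4.5 = 1.778 sts per in.
hood: 20.5 × 1.778 = 36.44 → 36.
left front: 11.5 × 1.778 = 20.44 → 20.
right front: 12 × 1.778 = 21.33 → 21.
collar: 16.5 × 1.778 = 29.33 → 29.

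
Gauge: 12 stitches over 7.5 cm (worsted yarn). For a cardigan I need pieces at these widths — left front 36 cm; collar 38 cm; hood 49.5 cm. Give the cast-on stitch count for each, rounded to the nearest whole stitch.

Rate = 12/7.5 = 1.6 sts per cm.
left front: 36 × 1.6 = 57.60 → 58.
collar: 38 × 1.6 = 60.80 → 61.
hood: 49.5 × 1.6 = 79.20 → 79.

left front 58; collar 61; hood 79.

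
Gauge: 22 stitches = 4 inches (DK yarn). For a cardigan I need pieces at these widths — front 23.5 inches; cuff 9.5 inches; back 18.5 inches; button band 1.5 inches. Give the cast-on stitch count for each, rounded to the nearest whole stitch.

front 129; cuff 52; back 102; button band 8.

Rate = 22/4 = 5.5 sts per in.
front: 23.5 × 5.5 = 129.25 → 129.
cuff: 9.5 × 5.5 = 52.25 → 52.
back: 18.5 × 5.5 = 101.75 → 102.
button band: 1.5 × 5.5 = 8.25 → 8.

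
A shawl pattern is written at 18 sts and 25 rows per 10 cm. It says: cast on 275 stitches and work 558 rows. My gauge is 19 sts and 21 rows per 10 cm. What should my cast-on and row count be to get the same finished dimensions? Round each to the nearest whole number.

Stitches: 275 × 19/18 = 290.28 → 290.
Rows: 558 × 21/25 = 468.72 → 469.

Cast on 290 stitches; work 469 rows.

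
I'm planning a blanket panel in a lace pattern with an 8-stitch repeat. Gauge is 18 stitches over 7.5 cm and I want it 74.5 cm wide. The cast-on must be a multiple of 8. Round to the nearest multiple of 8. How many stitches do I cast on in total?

CO 176 sts.

18 / 7.5 = 2.4 sts per cm.
74.5 × 2.4 = 178.80 sts.
Nearest multiple of 8: 176.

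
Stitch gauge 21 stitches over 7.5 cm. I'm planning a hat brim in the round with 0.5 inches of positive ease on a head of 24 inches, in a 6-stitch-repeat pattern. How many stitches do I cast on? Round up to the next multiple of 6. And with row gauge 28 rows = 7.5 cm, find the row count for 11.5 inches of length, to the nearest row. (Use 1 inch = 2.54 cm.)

Cast on 180 stitches; work 109 rows.

Finished = 24 + 0.5 = 24.5 inches.
24.5 inches × 2.54 = 62.23 cm.
21/7.5 = 2.8 sts per cm; 62.23 × 2.8 = 174.24 sts.
Next multiple of 6 → 180.
11.5 inches = 29.21 cm; × 3.733 = 109.05 → 109 rows.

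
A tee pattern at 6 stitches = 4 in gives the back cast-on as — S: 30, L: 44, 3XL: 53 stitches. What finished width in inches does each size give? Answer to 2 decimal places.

6/4 = 1.5 sts per in.
S: 30 / 1.5 = 20.000 → 20.00 in.
L: 44 / 1.5 = 29.333 → 29.33 in.
3XL: 53 / 1.5 = 35.333 → 35.33 in.

S 20.00 inches; L 29.33 inches; 3XL 35.33 inches.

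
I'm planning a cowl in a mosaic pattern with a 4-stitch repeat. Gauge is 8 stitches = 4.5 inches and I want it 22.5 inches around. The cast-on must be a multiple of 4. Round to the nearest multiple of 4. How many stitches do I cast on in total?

8 / 4.5 = 1.778 sts per inch.
22.5 × 1.778 = 40.00 sts.
Nearest multiple of 4: 40.

40 stitches.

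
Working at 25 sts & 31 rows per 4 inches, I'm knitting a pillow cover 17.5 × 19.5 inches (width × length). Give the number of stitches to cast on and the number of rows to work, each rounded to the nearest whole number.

Stitch gauge = 25/4 = 6.25 sts/in; 17.5 × 6.25 = 109.38 → 109 sts.
Row gauge = 31/4 = 7.75 rows/in; 19.5 × 7.75 = 151.12 → 151 rows.

Cast on 109 stitches and work 151 rows.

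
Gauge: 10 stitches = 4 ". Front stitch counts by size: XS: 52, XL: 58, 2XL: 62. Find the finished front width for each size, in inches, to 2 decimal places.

10/4 = 2.5 sts per in.
XS: 52 / 2.5 = 20.800 → 20.80 in.
XL: 58 / 2.5 = 23.200 → 23.20 in.
2XL: 62 / 2.5 = 24.800 → 24.80 in.

XS 20.80 inches; XL 23.20 inches; 2XL 24.80 inches.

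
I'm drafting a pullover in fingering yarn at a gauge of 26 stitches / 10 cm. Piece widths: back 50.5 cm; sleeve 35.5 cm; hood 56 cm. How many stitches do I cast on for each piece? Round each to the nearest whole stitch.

Rate = 26/10 = 2.6 sts per cm.
back: 50.5 × 2.6 = 131.30 → 131.
sleeve: 35.5 × 2.6 = 92.30 → 92.
hood: 56 × 2.6 = 145.60 → 146.

back 131; sleeve 92; hood 146.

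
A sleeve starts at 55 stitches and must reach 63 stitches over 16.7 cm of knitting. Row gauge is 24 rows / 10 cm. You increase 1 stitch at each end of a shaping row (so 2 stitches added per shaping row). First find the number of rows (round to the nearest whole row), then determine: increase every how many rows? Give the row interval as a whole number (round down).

Rows = 16.7 × 2.4 = 40.1 → 40 rows.
Stitches to add: 8 → 4 shaping rows (at 2 st each).
40 / 4 = 10.00 → every 10 rows.

Increase every 10th row.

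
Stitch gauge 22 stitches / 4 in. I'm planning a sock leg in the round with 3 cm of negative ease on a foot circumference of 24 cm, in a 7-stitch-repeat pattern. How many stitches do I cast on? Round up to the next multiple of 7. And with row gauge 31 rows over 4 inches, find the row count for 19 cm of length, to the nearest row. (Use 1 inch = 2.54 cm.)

Cast on 49 stitches; work 58 rows.

Finished = 24 − 3 = 21 cm.
21 cm × 1/2.54 = 8.27 inches.
22/4 = 5.5 sts per in; 8.27 × 5.5 = 45.47 sts.
Next multiple of 7 → 49.
19 cm = 7.48 inches; × 7.75 = 57.97 → 58 rows.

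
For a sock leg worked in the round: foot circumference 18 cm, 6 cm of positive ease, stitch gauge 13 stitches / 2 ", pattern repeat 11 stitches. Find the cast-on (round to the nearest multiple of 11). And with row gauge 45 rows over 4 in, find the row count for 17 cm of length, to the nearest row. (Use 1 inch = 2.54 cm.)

Finished = 18 + 6 = 24 cm.
24 cm × 1/2.54 = 9.45 inches.
13/2 = 6.5 sts per in; 9.45 × 6.5 = 61.42 sts.
Nearest multiple of 11 → 66.
17 cm = 6.69 inches; × 11.25 = 75.30 → 75 rows.

Cast on 66 stitches; work 75 rows.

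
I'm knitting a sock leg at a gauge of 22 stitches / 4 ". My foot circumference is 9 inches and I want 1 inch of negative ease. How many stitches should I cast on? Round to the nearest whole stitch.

Finished = 9 − 1 = 8 in.
22 / 4 = 5.5 sts per inch.
8.00 × 5.5 = 44.00 sts.

Cast on 44 stitches.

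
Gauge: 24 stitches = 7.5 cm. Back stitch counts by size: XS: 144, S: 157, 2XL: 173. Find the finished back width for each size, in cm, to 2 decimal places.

24/7.5 = 3.2 sts per cm.
XS: 144 / 3.2 = 45.000 → 45.00 cm.
S: 157 / 3.2 = 49.062 → 49.06 cm.
2XL: 173 / 3.2 = 54.062 → 54.06 cm.

XS 45.00 cm; S 49.06 cm; 2XL 54.06 cm.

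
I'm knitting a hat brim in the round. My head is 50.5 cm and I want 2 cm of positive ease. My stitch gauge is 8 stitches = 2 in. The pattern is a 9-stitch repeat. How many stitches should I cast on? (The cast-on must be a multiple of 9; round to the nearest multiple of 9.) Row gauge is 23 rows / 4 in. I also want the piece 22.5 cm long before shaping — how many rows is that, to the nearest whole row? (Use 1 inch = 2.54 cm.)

Cast on 81 stitches; work 51 rows.

Finished = 50.5 + 2 = 52.5 cm.
52.5 cm × 1/2.54 = 20.67 inches.
8/2 = 4 sts per in; 20.67 × 4 = 82.68 sts.
Nearest multiple of 9 → 81.
22.5 cm = 8.86 inches; × 5.75 = 50.94 → 51 rows.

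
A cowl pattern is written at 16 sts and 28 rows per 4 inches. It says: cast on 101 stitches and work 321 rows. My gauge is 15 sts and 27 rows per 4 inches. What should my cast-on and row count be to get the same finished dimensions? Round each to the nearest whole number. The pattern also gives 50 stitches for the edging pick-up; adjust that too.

Stitches: 101 × 15/16 = 94.69 → 95.
Rows: 321 × 27/28 = 309.54 → 310.
edging pick-up: 50 × 15/16 = 46.88 → 47.

Cast on 95 stitches; work 310 rows; edging pick-up 47 stitches.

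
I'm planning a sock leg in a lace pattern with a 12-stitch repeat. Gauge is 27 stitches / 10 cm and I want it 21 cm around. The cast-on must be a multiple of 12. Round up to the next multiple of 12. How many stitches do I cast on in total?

27 / 10 = 2.7 sts per cm.
21 × 2.7 = 56.70 sts.
Next multiple of 12: 60.

CO 60 sts.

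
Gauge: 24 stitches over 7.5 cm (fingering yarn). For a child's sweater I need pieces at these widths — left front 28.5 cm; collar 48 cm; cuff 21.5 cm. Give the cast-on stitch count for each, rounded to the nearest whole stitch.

left front 91; collar 154; cuff 69.

Rate = 24/7.5 = 3.2 sts per cm.
left front: 28.5 × 3.2 = 91.20 → 91.
collar: 48 × 3.2 = 153.60 → 154.
cuff: 21.5 × 3.2 = 68.80 → 69.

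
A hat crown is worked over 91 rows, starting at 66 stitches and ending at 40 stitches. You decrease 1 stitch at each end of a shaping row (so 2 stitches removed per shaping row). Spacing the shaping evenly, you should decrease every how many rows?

Decrease every 7th row.

Stitches to remove: |40 − 66| = 26.
Shaping rows needed: 26 / 2 = 13.
91 rows / 13 = every 7 rows.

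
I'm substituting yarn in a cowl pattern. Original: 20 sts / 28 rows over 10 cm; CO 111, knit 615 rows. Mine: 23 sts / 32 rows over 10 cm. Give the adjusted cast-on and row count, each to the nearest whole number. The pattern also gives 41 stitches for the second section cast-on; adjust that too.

Stitches: 111 × 23/20 = 127.65 → 128.
Rows: 615 × 32/28 = 702.86 → 703.
second section cast-on: 41 × 23/20 = 47.15 → 47.

Cast on 128 stitches; work 703 rows; second section cast-on 47 stitches.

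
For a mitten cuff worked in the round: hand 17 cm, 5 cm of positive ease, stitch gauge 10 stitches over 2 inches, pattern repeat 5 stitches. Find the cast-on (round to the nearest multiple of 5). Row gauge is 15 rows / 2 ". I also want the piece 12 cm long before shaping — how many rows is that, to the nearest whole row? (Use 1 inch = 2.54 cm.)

Cast on 45 stitches; work 35 rows.

Finished = 17 + 5 = 22 cm.
22 cm × 1/2.54 = 8.66 inches.
10/2 = 5 sts per in; 8.66 × 5 = 43.31 sts.
Nearest multiple of 5 → 45.
12 cm = 4.72 inches; × 7.5 = 35.43 → 35 rows.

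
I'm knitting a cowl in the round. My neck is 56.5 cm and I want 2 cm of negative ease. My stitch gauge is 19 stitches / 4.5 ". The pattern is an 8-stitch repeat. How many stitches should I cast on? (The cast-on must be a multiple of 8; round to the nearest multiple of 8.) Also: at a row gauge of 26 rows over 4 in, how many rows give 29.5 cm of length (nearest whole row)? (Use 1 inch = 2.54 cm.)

Cast on 88 stitches; work 75 rows.

Finished = 56.5 − 2 = 54.5 cm.
54.5 cm × 1/2.54 = 21.46 inches.
19/4.5 = 4.222 sts per in; 21.46 × 4.222 = 90.59 sts.
Nearest multiple of 8 → 88.
29.5 cm = 11.61 inches; × 6.5 = 75.49 → 75 rows.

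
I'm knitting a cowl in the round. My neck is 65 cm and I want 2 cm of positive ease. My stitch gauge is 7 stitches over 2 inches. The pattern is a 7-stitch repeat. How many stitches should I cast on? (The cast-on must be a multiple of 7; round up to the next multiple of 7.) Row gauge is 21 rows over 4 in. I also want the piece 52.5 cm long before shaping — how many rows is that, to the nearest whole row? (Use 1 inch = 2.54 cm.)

Finished = 65 + 2 = 67 cm.
67 cm × 1/2.54 = 26.38 inches.
7/2 = 3.5 sts per in; 26.38 × 3.5 = 92.32 sts.
Next multiple of 7 → 98.
52.5 cm = 20.67 inches; × 5.25 = 108.51 → 109 rows.

Cast on 98 stitches; work 109 rows.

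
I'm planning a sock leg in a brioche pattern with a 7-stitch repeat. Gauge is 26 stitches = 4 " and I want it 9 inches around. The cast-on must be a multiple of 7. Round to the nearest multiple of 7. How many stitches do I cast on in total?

CO 56 sts.

26 / 4 = 6.5 sts per inch.
9 × 6.5 = 58.50 sts.
Nearest multiple of 7: 56.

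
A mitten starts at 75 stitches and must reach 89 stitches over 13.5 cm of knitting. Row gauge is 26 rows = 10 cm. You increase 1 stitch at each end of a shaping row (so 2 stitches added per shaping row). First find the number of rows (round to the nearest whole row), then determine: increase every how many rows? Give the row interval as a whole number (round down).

Increase every 5th row.

Rows = 13.5 × 2.6 = 35.1 → 35 rows.
Stitches to add: 14 → 7 shaping rows (at 2 st each).
35 / 7 = 5.00 → every 5 rows.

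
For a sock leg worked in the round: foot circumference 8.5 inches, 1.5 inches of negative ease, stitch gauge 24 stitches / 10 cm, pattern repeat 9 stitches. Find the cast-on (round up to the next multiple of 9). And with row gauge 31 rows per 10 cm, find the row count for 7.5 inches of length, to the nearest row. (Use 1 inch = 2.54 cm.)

Cast on 45 stitches; work 59 rows.

Finished = 8.5 − 1.5 = 7 inches.
7 inches × 2.54 = 17.78 cm.
24/10 = 2.4 sts per cm; 17.78 × 2.4 = 42.67 sts.
Next multiple of 9 → 45.
7.5 inches = 19.05 cm; × 3.1 = 59.05 → 59 rows.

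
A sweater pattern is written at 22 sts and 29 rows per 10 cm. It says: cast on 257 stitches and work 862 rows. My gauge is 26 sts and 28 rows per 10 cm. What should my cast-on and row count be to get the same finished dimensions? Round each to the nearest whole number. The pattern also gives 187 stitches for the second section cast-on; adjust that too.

Stitches: 257 × 26/22 = 303.73 → 304.
Rows: 862 × 28/29 = 832.28 → 832.
second section cast-on: 187 × 26/22 = 221.00 → 221.

Cast on 304 stitches; work 832 rows; second section cast-on 221 stitches.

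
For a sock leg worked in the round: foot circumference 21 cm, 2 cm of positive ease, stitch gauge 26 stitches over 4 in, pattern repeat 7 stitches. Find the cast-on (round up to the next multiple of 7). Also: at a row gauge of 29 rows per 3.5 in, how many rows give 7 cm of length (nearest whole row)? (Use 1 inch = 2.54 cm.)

Finished = 21 + 2 = 23 cm.
23 cm × 1/2.54 = 9.06 inches.
26/4 = 6.5 sts per in; 9.06 × 6.5 = 58.86 sts.
Next multiple of 7 → 63.
7 cm = 2.76 inches; × 8.286 = 22.83 → 23 rows.

Cast on 63 stitches; work 23 rows.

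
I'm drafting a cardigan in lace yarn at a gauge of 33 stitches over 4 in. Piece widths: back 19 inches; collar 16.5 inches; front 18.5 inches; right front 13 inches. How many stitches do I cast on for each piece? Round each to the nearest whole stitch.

Rate = 33/4 = 8.25 sts per in.
back: 19 × 8.25 = 156.75 → 157.
collar: 16.5 × 8.25 = 136.12 → 136.
front: 18.5 × 8.25 = 152.62 → 153.
right front: 13 × 8.25 = 107.25 → 107.

back 157; collar 136; front 153; right front 107.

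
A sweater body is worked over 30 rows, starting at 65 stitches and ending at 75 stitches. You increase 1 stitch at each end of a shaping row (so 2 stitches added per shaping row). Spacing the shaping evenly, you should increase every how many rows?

Increase every 6th row.

Stitches to add: |75 − 65| = 10.
Shaping rows needed: 10 / 2 = 5.
30 rows / 5 = every 6 rows.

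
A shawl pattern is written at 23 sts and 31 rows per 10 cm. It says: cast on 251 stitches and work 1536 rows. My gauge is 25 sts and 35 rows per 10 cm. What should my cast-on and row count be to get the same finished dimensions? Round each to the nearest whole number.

Stitches: 251 × 25/23 = 272.83 → 273.
Rows: 1536 × 35/31 = 1734.19 → 1734.

Cast on 273 stitches; work 1734 rows.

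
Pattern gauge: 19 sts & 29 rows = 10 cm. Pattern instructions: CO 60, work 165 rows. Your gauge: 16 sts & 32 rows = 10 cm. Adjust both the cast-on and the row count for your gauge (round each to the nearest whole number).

Stitches: 60 × 16/19 = 50.53 → 51.
Rows: 165 × 32/29 = 182.07 → 182.

Cast on 51 stitches; work 182 rows.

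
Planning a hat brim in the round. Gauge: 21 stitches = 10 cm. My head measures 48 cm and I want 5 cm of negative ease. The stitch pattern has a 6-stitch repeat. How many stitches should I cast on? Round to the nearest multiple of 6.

Finished = 48 − 5 = 43 cm.
21 / 10 = 2.1 sts/cm.
43 × 2.1 = 90.30 sts.
Nearest multiple of 6: 90.

90 stitches.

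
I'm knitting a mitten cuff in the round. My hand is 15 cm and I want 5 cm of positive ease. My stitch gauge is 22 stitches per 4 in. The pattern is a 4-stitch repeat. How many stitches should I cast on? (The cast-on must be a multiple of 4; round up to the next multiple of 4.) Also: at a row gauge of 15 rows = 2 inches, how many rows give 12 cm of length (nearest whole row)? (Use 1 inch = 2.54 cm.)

Finished = 15 + 5 = 20 cm.
20 cm × 1/2.54 = 7.87 inches.
22/4 = 5.5 sts per in; 7.87 × 5.5 = 43.31 sts.
Next multiple of 4 → 44.
12 cm = 4.72 inches; × 7.5 = 35.43 → 35 rows.

Cast on 44 stitches; work 35 rows.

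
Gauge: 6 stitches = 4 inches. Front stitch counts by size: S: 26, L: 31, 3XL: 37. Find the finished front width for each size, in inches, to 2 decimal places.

S 17.33 inches; L 20.67 inches; 3XL 24.67 inches.

6/4 = 1.5 sts per in.
S: 26 / 1.5 = 17.333 → 17.33 in.
L: 31 / 1.5 = 20.667 → 20.67 in.
3XL: 37 / 1.5 = 24.667 → 24.67 in.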